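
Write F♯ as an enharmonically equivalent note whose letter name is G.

Gb

Plain G sits 1 semitone above F#, so on the letter G the same pitch needs a flat: Gb.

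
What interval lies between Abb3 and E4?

The letter names run A→E, a span of 4 letter steps, so the interval is some kind of fifth.
Abb to E is 9 semitones. A perfect fifth is 7, so 9 makes it doubly augmented.

doubly augmented fifth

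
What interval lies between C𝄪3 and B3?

The letter names run C→B, a span of 6 letter steps, so the interval is some kind of seventh.
C## to B is 9 semitones. A major seventh is 11, so 9 makes it diminished.

diminished seventh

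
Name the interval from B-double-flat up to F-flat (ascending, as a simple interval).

perfect fifth

The letter names run B→F, a span of 4 letter steps, so the interval is some kind of fifth.
Bbb to Fb is 7 semitones. A perfect fifth is 7, so 7 makes it perfect.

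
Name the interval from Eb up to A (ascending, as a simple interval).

Counting letters E–F–G–A gives a fourth.
Eb→A = 6 semitones, 1 wider than the perfect fourth (5), so augmented.

augmented fourth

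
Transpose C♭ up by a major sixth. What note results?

A sixth above C lands on the letter A.
A major sixth spans 9 semitones, so Cb moves to pitch class 8. On the letter A that is Ab.

Ab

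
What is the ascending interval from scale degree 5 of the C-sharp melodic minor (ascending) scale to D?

diminished fifth

Scale degree 5 of C# melodic minor (ascending) is G#.
G# up to D: letters G→D make it a fifth; 6 semitones makes it diminished.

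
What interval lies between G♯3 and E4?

The letter names run G→E, a span of 5 letter steps, so the interval is some kind of sixth.
G# to E is 8 semitones. A major sixth is 9, so 8 makes it minor.

minor sixth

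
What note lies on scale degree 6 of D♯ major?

Degree 6 takes the letter 5 steps above D, which is B.
In major, degree 6 sits 9 semitones above the tonic. D# + 9 semitones is pitch class 0, spelled on B as B#.

B#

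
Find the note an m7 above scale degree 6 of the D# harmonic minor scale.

Scale degree 6 of D# harmonic minor is B.
A minor seventh (10 semitones) above B lands on the letter A, giving A.

A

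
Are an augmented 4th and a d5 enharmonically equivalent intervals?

An augmented fourth spans 6 semitones; a diminished fifth spans 6.
They are enharmonically equivalent.

Yes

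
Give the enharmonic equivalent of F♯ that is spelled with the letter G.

F# is pitch class 6. The letter G alone is pitch class 7.
To reach pitch class 6 from G requires an offset of -1 semitone, i.e. flat: Gb.

Gb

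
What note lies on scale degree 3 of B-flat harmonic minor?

Db

Degree 3 takes the letter 2 steps above B, which is D.
In harmonic minor, degree 3 sits 3 semitones above the tonic. Bb + 3 semitones is pitch class 1, spelled on D as Db.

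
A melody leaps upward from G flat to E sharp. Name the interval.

Counting letters G–A–B–C–D–E gives a sixth.
Gb→E# = 11 semitones, 2 wider than the major sixth (9), so doubly augmented.

doubly augmented sixth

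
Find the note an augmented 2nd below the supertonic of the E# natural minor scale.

The supertonic of E# natural minor is F##.
An augmented second (3 semitones) below F## lands on the letter E, giving E.

E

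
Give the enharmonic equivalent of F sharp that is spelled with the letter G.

Gb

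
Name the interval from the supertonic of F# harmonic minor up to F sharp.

The supertonic of F# harmonic minor is G#.
G# up to F#: letters G→F make it a seventh; 10 semitones makes it minor.

minor seventh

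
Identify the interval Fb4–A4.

The letter names run F→A, a span of 2 letter steps, so the interval is some kind of third.
Fb to A is 5 semitones. A major third is 4, so 5 makes it augmented.

augmented third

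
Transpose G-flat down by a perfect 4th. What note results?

Db

A fourth below G lands on the letter D.
A perfect fourth spans 5 semitones, so Gb moves to pitch class 1. On the letter D that is Db.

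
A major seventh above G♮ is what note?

A seventh above G lands on the letter F.
A major seventh spans 11 semitones, so G moves to pitch class 6. On the letter F that is F#.

F#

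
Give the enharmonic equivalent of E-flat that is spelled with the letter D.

D#

Plain D sits 1 semitone below Eb, so on the letter D the same pitch needs a sharp: D#.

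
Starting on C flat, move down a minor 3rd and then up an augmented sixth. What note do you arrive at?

F#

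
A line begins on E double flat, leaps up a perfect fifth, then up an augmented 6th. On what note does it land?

A perfect fifth up from Ebb is Bbb (letter B, 7 semitones up).
An augmented sixth up from Bbb is G (letter G, 10 semitones up).

G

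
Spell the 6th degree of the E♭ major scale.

Degree 6 takes the letter 5 steps above E, which is C.
In major, degree 6 sits 9 semitones above the tonic. Eb + 9 semitones is pitch class 0, spelled on C as C.

C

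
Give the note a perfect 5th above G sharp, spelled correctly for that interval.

D#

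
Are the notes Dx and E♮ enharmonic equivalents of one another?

D## = pitch class 4 and E = pitch class 4 — the same pitch class, so they are enharmonic equivalents.

Yes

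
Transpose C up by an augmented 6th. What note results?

C up a major sixth is A, so the target letter is A.
From C, an augmented sixth is 10 semitones up: A#.

A#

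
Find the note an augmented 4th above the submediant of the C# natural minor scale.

The submediant of C# natural minor is A.
An augmented fourth (6 semitones) above A lands on the letter D, giving D#.

D#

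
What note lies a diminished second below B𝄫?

A second below B lands on the letter A.
A diminished second spans 0 semitones, so Bbb moves to pitch class 9. On the letter A that is A.

A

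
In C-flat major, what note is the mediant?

Eb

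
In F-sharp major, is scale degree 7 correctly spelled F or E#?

Each scale degree takes a distinct letter name. Degree 7 of a scale on F must use the letter E.
E# and F are enharmonically the same pitch, but only E# uses the letter E, so it is the correct spelling here.

E#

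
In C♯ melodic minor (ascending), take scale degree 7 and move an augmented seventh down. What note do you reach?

Scale degree 7 of C# melodic minor (ascending) is B#.
An augmented seventh (12 semitones) below B# lands on the letter C, giving C.

C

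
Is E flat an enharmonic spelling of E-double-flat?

Two spellings are enharmonically equivalent only if they share a pitch class.
Here Eb → 3, Ebb → 2; 2 ≠ 3, so they are not.

No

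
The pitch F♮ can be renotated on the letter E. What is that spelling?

E#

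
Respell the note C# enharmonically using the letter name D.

Plain D sits 1 semitone above C#, so on the letter D the same pitch needs a flat: Db.

Db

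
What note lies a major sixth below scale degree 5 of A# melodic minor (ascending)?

G#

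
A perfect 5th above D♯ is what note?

A#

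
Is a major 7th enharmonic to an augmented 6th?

A major seventh spans 11 semitones; an augmented sixth spans 10.
The spans differ, so they are not enharmonic equivalents.

No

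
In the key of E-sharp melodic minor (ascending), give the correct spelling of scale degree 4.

The E# melodic minor (ascending) scale runs E# F## G# A# B# C## D##.
Degree 4 is A#.

A#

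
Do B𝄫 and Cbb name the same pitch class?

No

Bbb is pitch class 9; Cbb is pitch class 10.
The pitch classes differ (9 vs. 10), so they are not enharmonic equivalents.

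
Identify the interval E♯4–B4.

Counting letters E–F–G–A–B gives a fifth.
E#→B = 6 semitones, 1 narrower than the perfect fifth (7), so diminished.

diminished fifth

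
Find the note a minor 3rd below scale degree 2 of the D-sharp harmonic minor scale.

Scale degree 2 of D# harmonic minor is E#.
A minor third (3 semitones) below E# lands on the letter C, giving C##.

C##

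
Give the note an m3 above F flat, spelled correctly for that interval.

Abb

F up a major third is A, so the target letter is A.
From Fb, a minor third is 3 semitones up: Abb.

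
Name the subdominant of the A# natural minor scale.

The A# natural minor scale runs A# B# C# D# E# F# G#.
Degree 4 is D#.

D#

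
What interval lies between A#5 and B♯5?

major second

Counting letters A–B gives a second.
A#→B# = 2 semitones, exactly the major second.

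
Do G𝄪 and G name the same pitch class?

Two spellings are enharmonically equivalent only if they share a pitch class.
Here G## → 9, G → 7; 7 ≠ 9, so they are not.

No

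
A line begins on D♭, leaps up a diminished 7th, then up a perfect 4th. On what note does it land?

A diminished seventh up from Db is Cbb (letter C, 9 semitones up).
A perfect fourth up from Cbb is Fbb (letter F, 5 semitones up).

Fbb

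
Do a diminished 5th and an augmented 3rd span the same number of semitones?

A diminished fifth spans 6 semitones; an augmented third spans 5.
The spans differ, so they are not enharmonic equivalents.

No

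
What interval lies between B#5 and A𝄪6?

The letter names run B→A, a span of 6 letter steps, so the interval is some kind of seventh.
B# to A## is 11 semitones. A major seventh is 11, so 11 makes it major.

major seventh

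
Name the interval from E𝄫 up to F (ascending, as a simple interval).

augmented second

The letter names run E→F, a span of 1 letter step, so the interval is some kind of second.
Ebb to F is 3 semitones. A major second is 2, so 3 makes it augmented.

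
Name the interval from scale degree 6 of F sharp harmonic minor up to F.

Scale degree 6 of F# harmonic minor is D.
D up to F: letters D→F make it a third; 3 semitones makes it minor.

minor third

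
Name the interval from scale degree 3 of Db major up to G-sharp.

Scale degree 3 of Db major is F.
F up to G#: letters F→G make it a second; 3 semitones makes it augmented.

augmented second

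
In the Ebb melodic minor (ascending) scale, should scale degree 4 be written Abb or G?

Abb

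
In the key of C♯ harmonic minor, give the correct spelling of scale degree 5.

The C# harmonic minor scale runs C# D# E F# G# A B#.
Degree 5 is G#.

G#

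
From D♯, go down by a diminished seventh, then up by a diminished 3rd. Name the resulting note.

A diminished seventh down from D# is E## (letter E, 9 semitones down).
A diminished third up from E## is G# (letter G, 2 semitones up).

G#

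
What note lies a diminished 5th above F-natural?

Cb

A fifth above F lands on the letter C.
A diminished fifth spans 6 semitones, so F moves to pitch class 11. On the letter C that is Cb.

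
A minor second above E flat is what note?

E up a major second is F#, so the target letter is F.
From Eb, a minor second is 1 semitone up: Fb.

Fb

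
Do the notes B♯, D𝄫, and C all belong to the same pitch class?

B# is pitch class 0; Dbb is pitch class 0; C is pitch class 0.
All spellings map to pitch class 0, so they are enharmonically equivalent.

Yes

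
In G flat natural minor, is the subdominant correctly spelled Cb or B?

Cb

Each scale degree takes a distinct letter name. Degree 4 of a scale on G must use the letter C.
Cb and B are enharmonically the same pitch, but only Cb uses the letter C, so it is the correct spelling here.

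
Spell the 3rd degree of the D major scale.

F#

The D major scale runs D E F# G A B C#.
Degree 3 is F#.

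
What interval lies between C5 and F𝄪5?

doubly augmented fourth

The letter names run C→F, a span of 3 letter steps, so the interval is some kind of fourth.
C to F## is 7 semitones. A perfect fourth is 5, so 7 makes it doubly augmented.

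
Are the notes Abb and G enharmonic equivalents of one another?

Yes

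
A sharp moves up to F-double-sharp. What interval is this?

Counting letters A–B–C–D–E–F gives a sixth.
A#→F## = 9 semitones, exactly the major sixth.

major sixth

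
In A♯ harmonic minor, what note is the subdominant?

D#

The A# harmonic minor scale runs A# B# C# D# E# F# G##.
Degree 4 is D#.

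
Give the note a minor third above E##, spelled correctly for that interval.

G##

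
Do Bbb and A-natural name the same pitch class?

Yes

Bbb is pitch class 9; A is pitch class 9.
All spellings map to pitch class 9, so they are enharmonically equivalent.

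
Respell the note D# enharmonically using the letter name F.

Fbb

Plain F sits 2 semitones above D#, so on the letter F the same pitch needs a double flat: Fbb.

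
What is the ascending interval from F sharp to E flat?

Counting letters F–G–A–B–C–D–E gives a seventh.
F#→Eb = 9 semitones, 2 narrower than the major seventh (11), so diminished.

diminished seventh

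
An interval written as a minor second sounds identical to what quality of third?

doubly diminished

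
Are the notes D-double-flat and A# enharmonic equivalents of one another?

No

Dbb is pitch class 0; A# is pitch class 10.
The pitch classes differ (0 vs. 10), so they are not enharmonic equivalents.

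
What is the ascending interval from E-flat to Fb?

Counting letters E–F gives a second.
Eb→Fb = 1 semitone, 1 narrower than the major second (2), so minor.

minor second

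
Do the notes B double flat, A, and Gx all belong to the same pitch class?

Yes

Bbb = pitch class 9 and A = pitch class 9 and G## = pitch class 9 — the same pitch class, so they are enharmonic equivalents.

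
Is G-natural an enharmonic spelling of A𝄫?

Yes

G is pitch class 7; Abb is pitch class 7.
All spellings map to pitch class 7, so they are enharmonically equivalent.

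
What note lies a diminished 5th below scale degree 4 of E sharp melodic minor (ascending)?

Scale degree 4 of E# melodic minor (ascending) is A#.
A diminished fifth (6 semitones) below A# lands on the letter D, giving D##.

D##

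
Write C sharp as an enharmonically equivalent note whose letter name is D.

Db

Plain D sits 1 semitone above C#, so on the letter D the same pitch needs a flat: Db.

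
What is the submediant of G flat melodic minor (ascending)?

Eb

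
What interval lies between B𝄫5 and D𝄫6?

Counting letters B–C–D gives a third.
Bbb→Dbb = 3 semitones, 1 narrower than the major third (4), so minor.

minor third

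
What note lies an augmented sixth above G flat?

A sixth above G lands on the letter E.
An augmented sixth spans 10 semitones, so Gb moves to pitch class 4. On the letter E that is E.

E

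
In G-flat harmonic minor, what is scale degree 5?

Degree 5 takes the letter 4 steps above G, which is D.
In harmonic minor, degree 5 sits 7 semitones above the tonic. Gb + 7 semitones is pitch class 1, spelled on D as Db.

Db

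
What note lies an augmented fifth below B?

A fifth below B lands on the letter E.
An augmented fifth spans 8 semitones, so B moves to pitch class 3. On the letter E that is Eb.

Eb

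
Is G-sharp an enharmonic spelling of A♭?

G# is pitch class 8; Ab is pitch class 8.
All spellings map to pitch class 8, so they are enharmonically equivalent.

Yes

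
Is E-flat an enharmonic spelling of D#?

Yes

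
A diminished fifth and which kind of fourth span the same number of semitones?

A diminished fifth spans 6 semitones.
A fourth spanning 6 semitones is augmented (the perfect fourth is 5).

augmented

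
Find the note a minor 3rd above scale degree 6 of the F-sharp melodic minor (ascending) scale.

F#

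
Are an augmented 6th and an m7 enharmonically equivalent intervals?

Yes

An augmented sixth spans 10 semitones; a minor seventh spans 10.
They are enharmonically equivalent.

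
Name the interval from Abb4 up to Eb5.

Counting letters A–B–C–D–E gives a fifth.
Abb→Eb = 8 semitones, 1 wider than the perfect fifth (7), so augmented.

augmented fifth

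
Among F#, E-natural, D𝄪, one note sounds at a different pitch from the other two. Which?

F#

In 12-tone equal temperament, enharmonic equivalents share a pitch class. F# is pitch class 6; E is pitch class 4; D## is pitch class 4.
E and D## share pitch class 4, while F# is pitch class 6.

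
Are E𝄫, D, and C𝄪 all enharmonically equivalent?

Yes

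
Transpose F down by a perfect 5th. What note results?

A fifth below F lands on the letter B.
A perfect fifth spans 7 semitones, so F moves to pitch class 10. On the letter B that is Bb.

Bb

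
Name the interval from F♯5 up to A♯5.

major third

Counting letters F–G–A gives a third.
F#→A# = 4 semitones, exactly the major third.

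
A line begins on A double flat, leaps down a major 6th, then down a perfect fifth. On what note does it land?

Fbb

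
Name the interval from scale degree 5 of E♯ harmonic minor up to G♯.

Scale degree 5 of E# harmonic minor is B#.
B# up to G#: letters B→G make it a sixth; 8 semitones makes it minor.

minor sixth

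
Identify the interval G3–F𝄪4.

The letter names run G→F, a span of 6 letter steps, so the interval is some kind of seventh.
G to F## is 12 semitones. A major seventh is 11, so 12 makes it augmented.

augmented seventh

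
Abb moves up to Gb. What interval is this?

major seventh

The letter names run A→G, a span of 6 letter steps, so the interval is some kind of seventh.
Abb to Gb is 11 semitones. A major seventh is 11, so 11 makes it major.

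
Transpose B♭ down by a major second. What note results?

A second below B lands on the letter A.
A major second spans 2 semitones, so Bb moves to pitch class 8. On the letter A that is Ab.

Ab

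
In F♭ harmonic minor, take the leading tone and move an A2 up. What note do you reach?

F#

The leading tone of Fb harmonic minor is Eb.
An augmented second (3 semitones) above Eb lands on the letter F, giving F#.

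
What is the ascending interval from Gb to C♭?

perfect fourth

The letter names run G→C, a span of 3 letter steps, so the interval is some kind of fourth.
Gb to Cb is 5 semitones. A perfect fourth is 5, so 5 makes it perfect.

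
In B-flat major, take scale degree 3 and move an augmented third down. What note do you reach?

Scale degree 3 of Bb major is D.
An augmented third (5 semitones) below D lands on the letter B, giving Bbb.

Bbb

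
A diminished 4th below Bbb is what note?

A fourth below B lands on the letter F.
A diminished fourth spans 4 semitones, so Bbb moves to pitch class 5. On the letter F that is F.

F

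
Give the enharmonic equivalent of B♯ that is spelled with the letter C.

C

Plain C sits at the same pitch as B#, so on the letter C the same pitch needs a natural: C.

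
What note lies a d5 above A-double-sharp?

E#

A up a perfect fifth is E, so the target letter is E.
From A##, a diminished fifth is 6 semitones up: E#.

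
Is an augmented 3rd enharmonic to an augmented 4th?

An augmented third spans 5 semitones; an augmented fourth spans 6.
The spans differ, so they are not enharmonic equivalents.

No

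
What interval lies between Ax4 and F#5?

diminished sixth

Counting letters A–B–C–D–E–F gives a sixth.
A##→F# = 7 semitones, 2 narrower than the major sixth (9), so diminished.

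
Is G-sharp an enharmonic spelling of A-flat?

G# is pitch class 8; Ab is pitch class 8.
All spellings map to pitch class 8, so they are enharmonically equivalent.

Yes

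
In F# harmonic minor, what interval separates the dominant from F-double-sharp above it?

augmented fourth

The dominant of F# harmonic minor is C#.
C# up to F##: letters C→F make it a fourth; 6 semitones makes it augmented.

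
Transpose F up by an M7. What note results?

E

F up a major seventh is E, so the target letter is E.
From F, a major seventh is 11 semitones up: E.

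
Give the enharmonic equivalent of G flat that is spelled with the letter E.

Plain E sits 2 semitones below Gb, so on the letter E the same pitch needs a double sharp: E##.

E##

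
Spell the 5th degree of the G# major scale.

The G# major scale runs G# A# B# C# D# E# F##.
Degree 5 is D#.

D#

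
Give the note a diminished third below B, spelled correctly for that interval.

G##

A third below B lands on the letter G.
A diminished third spans 2 semitones, so B moves to pitch class 9. On the letter G that is G##.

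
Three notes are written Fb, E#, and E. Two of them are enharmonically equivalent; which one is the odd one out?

E#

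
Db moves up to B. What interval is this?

Counting letters D–E–F–G–A–B gives a sixth.
Db→B = 10 semitones, 1 wider than the major sixth (9), so augmented.

augmented sixth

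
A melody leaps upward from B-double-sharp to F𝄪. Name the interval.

diminished fifth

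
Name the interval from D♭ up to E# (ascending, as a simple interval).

The letter names run D→E, a span of 1 letter step, so the interval is some kind of second.
Db to E# is 4 semitones. A major second is 2, so 4 makes it doubly augmented.

doubly augmented second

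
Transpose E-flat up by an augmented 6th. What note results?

A sixth above E lands on the letter C.
An augmented sixth spans 10 semitones, so Eb moves to pitch class 1. On the letter C that is C#.

C#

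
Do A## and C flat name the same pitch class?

Yes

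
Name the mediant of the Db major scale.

F

Degree 3 takes the letter 2 steps above D, which is F.
In major, degree 3 sits 4 semitones above the tonic. Db + 4 semitones is pitch class 5, spelled on F as F.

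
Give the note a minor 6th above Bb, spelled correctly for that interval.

Gb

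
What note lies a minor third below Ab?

F

A down a major third is F, so the target letter is F.
From Ab, a minor third is 3 semitones down: F.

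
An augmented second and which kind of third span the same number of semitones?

An augmented second spans 3 semitones.
A third spanning 3 semitones is minor (the major third is 4).

minor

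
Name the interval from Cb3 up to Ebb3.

The letter names run C→E, a span of 2 letter steps, so the interval is some kind of third.
Cb to Ebb is 3 semitones. A major third is 4, so 3 makes it minor.

minor third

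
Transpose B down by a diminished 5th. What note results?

A fifth below B lands on the letter E.
A diminished fifth spans 6 semitones, so B moves to pitch class 5. On the letter E that is E#.

E#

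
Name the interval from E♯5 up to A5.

Counting letters E–F–G–A gives a fourth.
E#→A = 4 semitones, 1 narrower than the perfect fourth (5), so diminished.

diminished fourth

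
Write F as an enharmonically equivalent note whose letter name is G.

F is pitch class 5. The letter G alone is pitch class 7.
To reach pitch class 5 from G requires an offset of -2 semitones, i.e. double flat: Gbb.

Gbb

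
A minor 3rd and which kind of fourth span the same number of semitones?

doubly diminished

A minor third spans 3 semitones.
A fourth spanning 3 semitones is doubly diminished (the perfect fourth is 5).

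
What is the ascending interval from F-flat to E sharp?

The letter names run F→E, a span of 6 letter steps, so the interval is some kind of seventh.
Fb to E# is 13 semitones. A major seventh is 11, so 13 makes it doubly augmented.

doubly augmented seventh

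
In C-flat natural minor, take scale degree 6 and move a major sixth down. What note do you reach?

Cbb

Scale degree 6 of Cb natural minor is Abb.
A major sixth (9 semitones) below Abb lands on the letter C, giving Cbb.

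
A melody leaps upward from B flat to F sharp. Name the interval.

Counting letters B–C–D–E–F gives a fifth.
Bb→F# = 8 semitones, 1 wider than the perfect fifth (7), so augmented.

augmented fifth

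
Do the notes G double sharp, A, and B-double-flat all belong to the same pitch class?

G## is pitch class 9; A is pitch class 9; Bbb is pitch class 9.
All spellings map to pitch class 9, so they are enharmonically equivalent.

Yes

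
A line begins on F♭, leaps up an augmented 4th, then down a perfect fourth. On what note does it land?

F

An augmented fourth up from Fb is Bb (letter B, 6 semitones up).
A perfect fourth down from Bb is F (letter F, 5 semitones down).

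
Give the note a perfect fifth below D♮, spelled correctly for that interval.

G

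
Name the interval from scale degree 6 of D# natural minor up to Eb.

diminished fourth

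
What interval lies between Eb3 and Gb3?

The letter names run E→G, a span of 2 letter steps, so the interval is some kind of third.
Eb to Gb is 3 semitones. A major third is 4, so 3 makes it minor.

minor third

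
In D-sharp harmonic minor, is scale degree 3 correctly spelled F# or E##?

Each scale degree takes a distinct letter name. Degree 3 of a scale on D must use the letter F.
F# and E## are enharmonically the same pitch, but only F# uses the letter F, so it is the correct spelling here.

F#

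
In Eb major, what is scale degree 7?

Degree 7 takes the letter 6 steps above E, which is D.
In major, degree 7 sits 11 semitones above the tonic. Eb + 11 semitones is pitch class 2, spelled on D as D.

D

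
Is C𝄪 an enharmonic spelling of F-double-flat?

No

C## is pitch class 2; Fbb is pitch class 3.
The pitch classes differ (2 vs. 3), so they are not enharmonic equivalents.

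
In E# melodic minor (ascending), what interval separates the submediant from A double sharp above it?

major sixth

The submediant of E# melodic minor (ascending) is C##.
C## up to A##: letters C→A make it a sixth; 9 semitones makes it major.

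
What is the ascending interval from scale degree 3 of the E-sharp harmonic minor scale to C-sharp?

perfect fourth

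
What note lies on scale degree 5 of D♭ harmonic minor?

The Db harmonic minor scale runs Db Eb Fb Gb Ab Bbb C.
Degree 5 is Ab.

Ab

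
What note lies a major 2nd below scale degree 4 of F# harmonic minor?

Scale degree 4 of F# harmonic minor is B.
A major second (2 semitones) below B lands on the letter A, giving A.

A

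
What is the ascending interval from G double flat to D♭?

augmented fifth

The letter names run G→D, a span of 4 letter steps, so the interval is some kind of fifth.
Gbb to Db is 8 semitones. A perfect fifth is 7, so 8 makes it augmented.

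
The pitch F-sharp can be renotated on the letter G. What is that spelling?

Gb

Plain G sits 1 semitone above F#, so on the letter G the same pitch needs a flat: Gb.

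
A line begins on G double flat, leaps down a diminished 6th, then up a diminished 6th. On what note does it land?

Gbb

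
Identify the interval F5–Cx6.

The letter names run F→C, a span of 4 letter steps, so the interval is some kind of fifth.
F to C## is 9 semitones. A perfect fifth is 7, so 9 makes it doubly augmented.

doubly augmented fifth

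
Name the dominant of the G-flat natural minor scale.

Degree 5 takes the letter 4 steps above G, which is D.
In natural minor, degree 5 sits 7 semitones above the tonic. Gb + 7 semitones is pitch class 1, spelled on D as Db.

Db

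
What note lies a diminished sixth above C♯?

A sixth above C lands on the letter A.
A diminished sixth spans 7 semitones, so C# moves to pitch class 8. On the letter A that is Ab.

Ab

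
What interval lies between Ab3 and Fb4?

minor sixth

Counting letters A–B–C–D–E–F gives a sixth.
Ab→Fb = 8 semitones, 1 narrower than the major sixth (9), so minor.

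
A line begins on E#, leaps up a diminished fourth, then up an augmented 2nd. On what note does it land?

B#

A diminished fourth up from E# is A (letter A, 4 semitones up).
An augmented second up from A is B# (letter B, 3 semitones up).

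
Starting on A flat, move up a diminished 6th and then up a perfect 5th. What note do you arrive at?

A diminished sixth up from Ab is Fbb (letter F, 7 semitones up).
A perfect fifth up from Fbb is Cbb (letter C, 7 semitones up).

Cbb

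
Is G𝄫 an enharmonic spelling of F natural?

Gbb = pitch class 5 and F = pitch class 5 — the same pitch class, so they are enharmonic equivalents.

Yes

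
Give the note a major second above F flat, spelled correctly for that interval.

A second above F lands on the letter G.
A major second spans 2 semitones, so Fb moves to pitch class 6. On the letter G that is Gb.

Gb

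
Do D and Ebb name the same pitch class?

Yes

D is pitch class 2; Ebb is pitch class 2.
All spellings map to pitch class 2, so they are enharmonically equivalent.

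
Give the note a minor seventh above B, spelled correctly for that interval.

A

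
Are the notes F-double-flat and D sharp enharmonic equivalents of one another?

Yes

Fbb = pitch class 3 and D# = pitch class 3 — the same pitch class, so they are enharmonic equivalents.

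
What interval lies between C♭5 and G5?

augmented fifth

Counting letters C–D–E–F–G gives a fifth.
Cb→G = 8 semitones, 1 wider than the perfect fifth (7), so augmented.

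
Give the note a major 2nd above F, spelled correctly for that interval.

F up a major second is G, so the target letter is G.
From F, a major second is 2 semitones up: G.

G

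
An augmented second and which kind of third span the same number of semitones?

minor

An augmented second spans 3 semitones.
A third spanning 3 semitones is minor (the major third is 4).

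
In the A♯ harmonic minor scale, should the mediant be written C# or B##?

Each scale degree takes a distinct letter name. Degree 3 of a scale on A must use the letter C.
C# and B## are enharmonically the same pitch, but only C# uses the letter C, so it is the correct spelling here.

C#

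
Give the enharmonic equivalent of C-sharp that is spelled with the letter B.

B##

Plain B sits 2 semitones below C#, so on the letter B the same pitch needs a double sharp: B##.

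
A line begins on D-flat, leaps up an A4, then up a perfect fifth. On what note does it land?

An augmented fourth up from Db is G (letter G, 6 semitones up).
A perfect fifth up from G is D (letter D, 7 semitones up).

D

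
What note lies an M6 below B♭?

A sixth below B lands on the letter D.
A major sixth spans 9 semitones, so Bb moves to pitch class 1. On the letter D that is Db.

Db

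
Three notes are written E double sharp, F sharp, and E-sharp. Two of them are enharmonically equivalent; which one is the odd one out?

E#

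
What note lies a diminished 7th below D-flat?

E

D down a major seventh is Eb, so the target letter is E.
From Db, a diminished seventh is 9 semitones down: E.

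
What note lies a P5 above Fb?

Cb

A fifth above F lands on the letter C.
A perfect fifth spans 7 semitones, so Fb moves to pitch class 11. On the letter C that is Cb.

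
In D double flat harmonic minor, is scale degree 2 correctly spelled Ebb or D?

Ebb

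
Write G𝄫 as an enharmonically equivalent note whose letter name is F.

Plain F sits at the same pitch as Gbb, so on the letter F the same pitch needs a natural: F.

F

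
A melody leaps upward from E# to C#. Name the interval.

minor sixth

Counting letters E–F–G–A–B–C gives a sixth.
E#→C# = 8 semitones, 1 narrower than the major sixth (9), so minor.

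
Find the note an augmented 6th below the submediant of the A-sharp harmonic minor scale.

The submediant of A# harmonic minor is F#.
An augmented sixth (10 semitones) below F# lands on the letter A, giving Ab.

Ab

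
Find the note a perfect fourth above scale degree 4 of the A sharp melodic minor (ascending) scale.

G#

Scale degree 4 of A# melodic minor (ascending) is D#.
A perfect fourth (5 semitones) above D# lands on the letter G, giving G#.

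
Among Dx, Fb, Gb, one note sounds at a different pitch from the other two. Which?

Gb

In 12-tone equal temperament, enharmonic equivalents share a pitch class. D## is pitch class 4; Fb is pitch class 4; Gb is pitch class 6.
D## and Fb share pitch class 4, while Gb is pitch class 6.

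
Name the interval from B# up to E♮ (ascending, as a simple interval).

diminished fourth

The letter names run B→E, a span of 3 letter steps, so the interval is some kind of fourth.
B# to E is 4 semitones. A perfect fourth is 5, so 4 makes it diminished.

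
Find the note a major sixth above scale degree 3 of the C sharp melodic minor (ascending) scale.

C#

Scale degree 3 of C# melodic minor (ascending) is E.
A major sixth (9 semitones) above E lands on the letter C, giving C#.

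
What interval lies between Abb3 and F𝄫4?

Counting letters A–B–C–D–E–F gives a sixth.
Abb→Fbb = 8 semitones, 1 narrower than the major sixth (9), so minor.

minor sixth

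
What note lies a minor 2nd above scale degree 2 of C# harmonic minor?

E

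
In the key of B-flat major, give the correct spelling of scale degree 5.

The Bb major scale runs Bb C D Eb F G A.
Degree 5 is F.

F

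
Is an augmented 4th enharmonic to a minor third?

No

An augmented fourth spans 6 semitones; a minor third spans 3.
The spans differ, so they are not enharmonic equivalents.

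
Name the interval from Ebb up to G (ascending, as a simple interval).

The letter names run E→G, a span of 2 letter steps, so the interval is some kind of third.
Ebb to G is 5 semitones. A major third is 4, so 5 makes it augmented.

augmented third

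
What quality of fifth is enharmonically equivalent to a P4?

doubly diminished

A perfect fourth spans 5 semitones.
A fifth spanning 5 semitones is doubly diminished (the perfect fifth is 7).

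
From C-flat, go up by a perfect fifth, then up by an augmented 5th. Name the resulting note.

D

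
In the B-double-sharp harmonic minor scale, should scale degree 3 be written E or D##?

Each scale degree takes a distinct letter name. Degree 3 of a scale on B must use the letter D.
D## and E are enharmonically the same pitch, but only D## uses the letter D, so it is the correct spelling here.

D##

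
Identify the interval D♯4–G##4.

augmented fourth

The letter names run D→G, a span of 3 letter steps, so the interval is some kind of fourth.
D# to G## is 6 semitones. A perfect fourth is 5, so 6 makes it augmented.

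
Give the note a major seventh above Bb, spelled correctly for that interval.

A

B up a major seventh is A#, so the target letter is A.
From Bb, a major seventh is 11 semitones up: A.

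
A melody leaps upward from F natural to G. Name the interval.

Counting letters F–G gives a second.
F→G = 2 semitones, exactly the major second.

major second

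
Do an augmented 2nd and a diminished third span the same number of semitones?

An augmented second spans 3 semitones; a diminished third spans 2.
The spans differ, so they are not enharmonic equivalents.

No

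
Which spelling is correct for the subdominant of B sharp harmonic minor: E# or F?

E#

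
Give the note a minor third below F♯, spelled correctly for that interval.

D#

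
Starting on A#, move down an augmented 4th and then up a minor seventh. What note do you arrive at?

An augmented fourth down from A# is E (letter E, 6 semitones down).
A minor seventh up from E is D (letter D, 10 semitones up).

D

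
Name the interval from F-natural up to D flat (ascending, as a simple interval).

minor sixth

Counting letters F–G–A–B–C–D gives a sixth.
F→Db = 8 semitones, 1 narrower than the major sixth (9), so minor.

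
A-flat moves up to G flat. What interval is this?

minor seventh

The letter names run A→G, a span of 6 letter steps, so the interval is some kind of seventh.
Ab to Gb is 10 semitones. A major seventh is 11, so 10 makes it minor.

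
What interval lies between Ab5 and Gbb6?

diminished seventh

The letter names run A→G, a span of 6 letter steps, so the interval is some kind of seventh.
Ab to Gbb is 9 semitones. A major seventh is 11, so 9 makes it diminished.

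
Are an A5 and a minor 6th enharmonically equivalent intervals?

An augmented fifth spans 8 semitones; a minor sixth spans 8.
They are enharmonically equivalent.

Yes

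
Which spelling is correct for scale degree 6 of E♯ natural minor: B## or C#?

C#

Each scale degree takes a distinct letter name. Degree 6 of a scale on E must use the letter C.
C# and B## are enharmonically the same pitch, but only C# uses the letter C, so it is the correct spelling here.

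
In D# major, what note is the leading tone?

C##

The D# major scale runs D# E# F## G# A# B# C##.
Degree 7 is C##.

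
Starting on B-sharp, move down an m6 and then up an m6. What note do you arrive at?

B#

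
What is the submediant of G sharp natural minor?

E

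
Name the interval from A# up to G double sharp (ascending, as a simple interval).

The letter names run A→G, a span of 6 letter steps, so the interval is some kind of seventh.
A# to G## is 11 semitones. A major seventh is 11, so 11 makes it major.

major seventh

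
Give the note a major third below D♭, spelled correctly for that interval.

Bbb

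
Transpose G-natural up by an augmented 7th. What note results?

F##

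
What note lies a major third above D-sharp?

F##

D up a major third is F#, so the target letter is F.
From D#, a major third is 4 semitones up: F##.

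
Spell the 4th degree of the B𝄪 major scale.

Degree 4 takes the letter 3 steps above B, which is E.
In major, degree 4 sits 5 semitones above the tonic. B## + 5 semitones is pitch class 6, spelled on E as E##.

E##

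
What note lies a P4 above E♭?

A fourth above E lands on the letter A.
A perfect fourth spans 5 semitones, so Eb moves to pitch class 8. On the letter A that is Ab.

Ab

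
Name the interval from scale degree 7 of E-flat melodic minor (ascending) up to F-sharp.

Scale degree 7 of Eb melodic minor (ascending) is D.
D up to F#: letters D→F make it a third; 4 semitones makes it major.

major third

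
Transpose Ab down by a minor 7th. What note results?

A down a major seventh is Bb, so the target letter is B.
From Ab, a minor seventh is 10 semitones down: Bb.

Bb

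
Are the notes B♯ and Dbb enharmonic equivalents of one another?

Yes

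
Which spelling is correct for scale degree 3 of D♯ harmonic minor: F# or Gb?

F#

Each scale degree takes a distinct letter name. Degree 3 of a scale on D must use the letter F.
F# and Gb are enharmonically the same pitch, but only F# uses the letter F, so it is the correct spelling here.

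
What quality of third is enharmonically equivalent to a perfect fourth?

A perfect fourth spans 5 semitones.
A third spanning 5 semitones is augmented (the major third is 4).

augmented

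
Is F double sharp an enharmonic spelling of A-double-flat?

Yes

F## is pitch class 7; Abb is pitch class 7.
All spellings map to pitch class 7, so they are enharmonically equivalent.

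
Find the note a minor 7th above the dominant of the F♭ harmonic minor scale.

Bbb

The dominant of Fb harmonic minor is Cb.
A minor seventh (10 semitones) above Cb lands on the letter B, giving Bbb.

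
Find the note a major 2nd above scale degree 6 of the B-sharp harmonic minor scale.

Scale degree 6 of B# harmonic minor is G#.
A major second (2 semitones) above G# lands on the letter A, giving A#.

A#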